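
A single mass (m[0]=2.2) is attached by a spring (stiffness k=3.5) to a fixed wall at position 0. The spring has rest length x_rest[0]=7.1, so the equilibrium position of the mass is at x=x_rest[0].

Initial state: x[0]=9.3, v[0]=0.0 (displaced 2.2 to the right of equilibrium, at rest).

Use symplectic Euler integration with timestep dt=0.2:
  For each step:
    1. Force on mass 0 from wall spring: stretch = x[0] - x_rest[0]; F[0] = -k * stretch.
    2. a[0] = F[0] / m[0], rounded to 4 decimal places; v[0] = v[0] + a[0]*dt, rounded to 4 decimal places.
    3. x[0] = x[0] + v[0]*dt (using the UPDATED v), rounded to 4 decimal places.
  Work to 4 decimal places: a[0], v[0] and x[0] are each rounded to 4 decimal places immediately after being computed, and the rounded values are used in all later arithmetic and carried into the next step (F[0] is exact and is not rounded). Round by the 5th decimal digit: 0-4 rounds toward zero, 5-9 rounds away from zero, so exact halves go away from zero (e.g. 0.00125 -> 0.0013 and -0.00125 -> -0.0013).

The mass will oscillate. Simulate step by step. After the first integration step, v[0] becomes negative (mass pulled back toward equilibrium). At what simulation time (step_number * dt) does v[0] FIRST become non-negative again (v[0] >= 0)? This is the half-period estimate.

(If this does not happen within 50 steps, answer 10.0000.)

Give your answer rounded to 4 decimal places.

Step 0: x=[9.3000] v=[0.0000]
Step 1: x=[9.1600] v=[-0.7000]
Step 2: x=[8.8889] v=[-1.3555]
Step 3: x=[8.5040] v=[-1.9247]
Step 4: x=[8.0297] v=[-2.3714]
Step 5: x=[7.4963] v=[-2.6672]
Step 6: x=[6.9376] v=[-2.7933]
Step 7: x=[6.3893] v=[-2.7416]
Step 8: x=[5.8862] v=[-2.5155]
Step 9: x=[5.4603] v=[-2.1293]
Step 10: x=[5.1388] v=[-1.6076]
Step 11: x=[4.9421] v=[-0.9836]
Step 12: x=[4.8827] v=[-0.2970]
Step 13: x=[4.9644] v=[0.4085]
First v>=0 after going negative at step 13, time=2.6000

Answer: 2.6000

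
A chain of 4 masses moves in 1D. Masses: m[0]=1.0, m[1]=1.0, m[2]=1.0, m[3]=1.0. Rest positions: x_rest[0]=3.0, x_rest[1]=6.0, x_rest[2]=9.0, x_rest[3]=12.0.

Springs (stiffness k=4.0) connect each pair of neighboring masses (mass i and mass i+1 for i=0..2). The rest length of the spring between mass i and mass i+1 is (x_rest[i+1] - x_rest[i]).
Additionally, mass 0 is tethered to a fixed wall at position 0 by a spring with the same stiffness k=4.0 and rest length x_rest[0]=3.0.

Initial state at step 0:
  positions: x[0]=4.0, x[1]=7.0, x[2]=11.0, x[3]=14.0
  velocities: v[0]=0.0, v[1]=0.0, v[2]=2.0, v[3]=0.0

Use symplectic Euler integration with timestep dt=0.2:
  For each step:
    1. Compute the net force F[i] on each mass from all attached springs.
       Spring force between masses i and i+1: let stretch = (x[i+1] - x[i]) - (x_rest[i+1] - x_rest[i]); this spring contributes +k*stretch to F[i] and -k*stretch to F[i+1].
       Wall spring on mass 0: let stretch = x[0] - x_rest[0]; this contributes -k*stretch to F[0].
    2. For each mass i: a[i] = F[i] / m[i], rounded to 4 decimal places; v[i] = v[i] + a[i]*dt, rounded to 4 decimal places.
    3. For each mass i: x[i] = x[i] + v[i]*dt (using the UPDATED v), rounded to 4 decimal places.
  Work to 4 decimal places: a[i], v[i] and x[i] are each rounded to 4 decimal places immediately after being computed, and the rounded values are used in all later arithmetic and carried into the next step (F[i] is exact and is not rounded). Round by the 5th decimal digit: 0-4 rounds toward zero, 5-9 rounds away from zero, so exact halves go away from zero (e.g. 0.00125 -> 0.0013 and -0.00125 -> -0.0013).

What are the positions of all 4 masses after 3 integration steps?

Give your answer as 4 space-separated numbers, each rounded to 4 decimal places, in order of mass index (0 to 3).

Step 0: x=[4.0000 7.0000 11.0000 14.0000] v=[0.0000 0.0000 2.0000 0.0000]
Step 1: x=[3.8400 7.1600 11.2400 14.0000] v=[-0.8000 0.8000 1.2000 0.0000]
Step 2: x=[3.5968 7.4416 11.2688 14.0384] v=[-1.2160 1.4080 0.1440 0.1920]
Step 3: x=[3.3933 7.7204 11.1284 14.1137] v=[-1.0176 1.3939 -0.7021 0.3763]

Answer: 3.3933 7.7204 11.1284 14.1137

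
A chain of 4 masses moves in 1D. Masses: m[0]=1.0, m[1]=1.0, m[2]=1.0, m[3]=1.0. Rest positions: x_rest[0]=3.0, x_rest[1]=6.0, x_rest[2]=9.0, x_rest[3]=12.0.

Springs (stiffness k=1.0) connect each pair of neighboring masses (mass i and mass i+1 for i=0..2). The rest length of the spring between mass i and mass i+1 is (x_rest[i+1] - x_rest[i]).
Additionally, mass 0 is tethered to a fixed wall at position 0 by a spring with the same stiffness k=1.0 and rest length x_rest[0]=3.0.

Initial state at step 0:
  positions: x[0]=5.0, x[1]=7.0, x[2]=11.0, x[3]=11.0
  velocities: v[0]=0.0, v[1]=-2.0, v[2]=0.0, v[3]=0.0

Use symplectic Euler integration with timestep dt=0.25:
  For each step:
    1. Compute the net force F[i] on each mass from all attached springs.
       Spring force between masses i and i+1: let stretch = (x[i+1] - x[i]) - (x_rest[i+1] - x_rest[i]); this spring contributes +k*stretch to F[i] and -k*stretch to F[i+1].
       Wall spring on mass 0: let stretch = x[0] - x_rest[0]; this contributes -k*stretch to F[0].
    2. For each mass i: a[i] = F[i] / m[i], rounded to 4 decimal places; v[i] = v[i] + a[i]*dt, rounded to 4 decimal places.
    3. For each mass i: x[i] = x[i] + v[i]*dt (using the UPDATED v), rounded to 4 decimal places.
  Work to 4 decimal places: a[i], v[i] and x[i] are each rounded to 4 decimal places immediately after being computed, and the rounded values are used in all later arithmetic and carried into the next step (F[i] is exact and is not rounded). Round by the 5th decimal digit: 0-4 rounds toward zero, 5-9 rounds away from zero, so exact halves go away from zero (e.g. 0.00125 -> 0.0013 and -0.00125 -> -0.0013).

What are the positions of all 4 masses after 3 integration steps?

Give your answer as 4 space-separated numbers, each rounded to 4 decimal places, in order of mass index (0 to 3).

Step 0: x=[5.0000 7.0000 11.0000 11.0000] v=[0.0000 -2.0000 0.0000 0.0000]
Step 1: x=[4.8125 6.6250 10.7500 11.1875] v=[-0.7500 -1.5000 -1.0000 0.7500]
Step 2: x=[4.4375 6.3945 10.2695 11.5352] v=[-1.5000 -0.9219 -1.9219 1.3906]
Step 3: x=[3.9075 6.2839 9.6260 11.9913] v=[-2.1201 -0.4424 -2.5742 1.8242]

Answer: 3.9075 6.2839 9.6260 11.9913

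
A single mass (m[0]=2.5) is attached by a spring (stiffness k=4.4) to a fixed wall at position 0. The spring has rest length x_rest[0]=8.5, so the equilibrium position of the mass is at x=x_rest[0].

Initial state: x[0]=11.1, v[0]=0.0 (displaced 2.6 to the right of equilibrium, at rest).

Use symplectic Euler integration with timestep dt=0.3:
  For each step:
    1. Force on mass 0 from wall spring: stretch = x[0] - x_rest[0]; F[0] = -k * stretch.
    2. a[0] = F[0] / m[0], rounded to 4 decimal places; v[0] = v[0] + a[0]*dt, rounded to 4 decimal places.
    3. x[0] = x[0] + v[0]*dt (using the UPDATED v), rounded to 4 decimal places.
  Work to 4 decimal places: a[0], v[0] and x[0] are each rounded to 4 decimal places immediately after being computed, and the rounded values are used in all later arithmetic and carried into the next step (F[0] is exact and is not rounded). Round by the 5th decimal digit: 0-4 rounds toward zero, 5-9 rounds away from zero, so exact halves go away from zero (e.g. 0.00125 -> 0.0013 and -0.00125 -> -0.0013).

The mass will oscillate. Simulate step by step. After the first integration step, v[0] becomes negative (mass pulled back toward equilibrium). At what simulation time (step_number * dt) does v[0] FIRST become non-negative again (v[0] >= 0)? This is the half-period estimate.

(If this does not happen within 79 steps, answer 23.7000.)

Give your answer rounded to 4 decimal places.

Step 0: x=[11.1000] v=[0.0000]
Step 1: x=[10.6882] v=[-1.3728]
Step 2: x=[9.9297] v=[-2.5282]
Step 3: x=[8.9448] v=[-3.2831]
Step 4: x=[7.8894] v=[-3.5179]
Step 5: x=[6.9308] v=[-3.1955]
Step 6: x=[6.2207] v=[-2.3670]
Step 7: x=[5.8717] v=[-1.1635]
Step 8: x=[5.9390] v=[0.2242]
First v>=0 after going negative at step 8, time=2.4000

Answer: 2.4000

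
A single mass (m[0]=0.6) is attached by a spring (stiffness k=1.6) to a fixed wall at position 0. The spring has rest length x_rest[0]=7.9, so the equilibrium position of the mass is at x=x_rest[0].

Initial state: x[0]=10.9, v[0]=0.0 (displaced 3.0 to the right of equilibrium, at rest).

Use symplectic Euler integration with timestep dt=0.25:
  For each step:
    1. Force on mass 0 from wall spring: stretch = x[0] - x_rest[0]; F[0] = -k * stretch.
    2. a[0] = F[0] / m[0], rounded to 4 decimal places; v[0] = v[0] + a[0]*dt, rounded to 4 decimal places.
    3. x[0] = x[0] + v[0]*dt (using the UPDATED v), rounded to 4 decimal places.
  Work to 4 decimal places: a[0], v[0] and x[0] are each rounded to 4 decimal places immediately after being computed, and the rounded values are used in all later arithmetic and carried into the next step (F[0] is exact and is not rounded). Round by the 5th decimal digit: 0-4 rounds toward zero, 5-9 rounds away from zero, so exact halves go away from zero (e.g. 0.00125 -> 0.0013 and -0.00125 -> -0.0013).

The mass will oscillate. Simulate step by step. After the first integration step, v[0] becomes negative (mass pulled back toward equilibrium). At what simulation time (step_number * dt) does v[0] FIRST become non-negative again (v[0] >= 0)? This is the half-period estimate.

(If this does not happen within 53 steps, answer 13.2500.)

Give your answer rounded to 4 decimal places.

Answer: 2.0000

Derivation:
Step 0: x=[10.9000] v=[0.0000]
Step 1: x=[10.4000] v=[-2.0000]
Step 2: x=[9.4833] v=[-3.6667]
Step 3: x=[8.3028] v=[-4.7222]
Step 4: x=[7.0551] v=[-4.9907]
Step 5: x=[5.9483] v=[-4.4274]
Step 6: x=[5.1667] v=[-3.1263]
Step 7: x=[4.8407] v=[-1.3041]
Step 8: x=[5.0246] v=[0.7354]
First v>=0 after going negative at step 8, time=2.0000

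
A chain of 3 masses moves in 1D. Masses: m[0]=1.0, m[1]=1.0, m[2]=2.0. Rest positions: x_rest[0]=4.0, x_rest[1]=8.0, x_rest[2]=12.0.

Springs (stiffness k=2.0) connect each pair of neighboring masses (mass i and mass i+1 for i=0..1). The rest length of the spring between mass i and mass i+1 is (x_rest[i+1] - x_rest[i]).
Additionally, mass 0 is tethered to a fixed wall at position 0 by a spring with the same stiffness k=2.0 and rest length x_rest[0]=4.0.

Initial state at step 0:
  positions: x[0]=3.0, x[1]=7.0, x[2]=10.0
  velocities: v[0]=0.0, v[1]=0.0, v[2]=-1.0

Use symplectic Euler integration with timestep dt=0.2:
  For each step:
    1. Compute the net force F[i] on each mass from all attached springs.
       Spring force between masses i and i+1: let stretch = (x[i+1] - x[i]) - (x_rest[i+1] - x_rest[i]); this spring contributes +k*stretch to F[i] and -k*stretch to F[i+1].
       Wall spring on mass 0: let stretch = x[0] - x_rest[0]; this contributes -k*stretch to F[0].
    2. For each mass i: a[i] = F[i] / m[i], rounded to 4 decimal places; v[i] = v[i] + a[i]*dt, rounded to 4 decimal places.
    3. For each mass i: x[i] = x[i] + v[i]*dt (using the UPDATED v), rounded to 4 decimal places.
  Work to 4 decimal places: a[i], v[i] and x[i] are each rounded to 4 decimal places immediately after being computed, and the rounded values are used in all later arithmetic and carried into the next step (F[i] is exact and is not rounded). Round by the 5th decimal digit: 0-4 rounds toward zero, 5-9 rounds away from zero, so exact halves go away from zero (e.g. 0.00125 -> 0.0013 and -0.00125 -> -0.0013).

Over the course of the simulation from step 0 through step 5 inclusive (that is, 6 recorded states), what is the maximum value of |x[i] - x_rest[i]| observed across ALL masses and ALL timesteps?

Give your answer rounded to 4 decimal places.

Answer: 2.3988

Derivation:
Step 0: x=[3.0000 7.0000 10.0000] v=[0.0000 0.0000 -1.0000]
Step 1: x=[3.0800 6.9200 9.8400] v=[0.4000 -0.4000 -0.8000]
Step 2: x=[3.2208 6.7664 9.7232] v=[0.7040 -0.7680 -0.5840]
Step 3: x=[3.3876 6.5657 9.6481] v=[0.8339 -1.0035 -0.3754]
Step 4: x=[3.5376 6.3573 9.6097] v=[0.7501 -1.0418 -0.1919]
Step 5: x=[3.6302 6.1836 9.6012] v=[0.4629 -0.8687 -0.0424]
Max displacement = 2.3988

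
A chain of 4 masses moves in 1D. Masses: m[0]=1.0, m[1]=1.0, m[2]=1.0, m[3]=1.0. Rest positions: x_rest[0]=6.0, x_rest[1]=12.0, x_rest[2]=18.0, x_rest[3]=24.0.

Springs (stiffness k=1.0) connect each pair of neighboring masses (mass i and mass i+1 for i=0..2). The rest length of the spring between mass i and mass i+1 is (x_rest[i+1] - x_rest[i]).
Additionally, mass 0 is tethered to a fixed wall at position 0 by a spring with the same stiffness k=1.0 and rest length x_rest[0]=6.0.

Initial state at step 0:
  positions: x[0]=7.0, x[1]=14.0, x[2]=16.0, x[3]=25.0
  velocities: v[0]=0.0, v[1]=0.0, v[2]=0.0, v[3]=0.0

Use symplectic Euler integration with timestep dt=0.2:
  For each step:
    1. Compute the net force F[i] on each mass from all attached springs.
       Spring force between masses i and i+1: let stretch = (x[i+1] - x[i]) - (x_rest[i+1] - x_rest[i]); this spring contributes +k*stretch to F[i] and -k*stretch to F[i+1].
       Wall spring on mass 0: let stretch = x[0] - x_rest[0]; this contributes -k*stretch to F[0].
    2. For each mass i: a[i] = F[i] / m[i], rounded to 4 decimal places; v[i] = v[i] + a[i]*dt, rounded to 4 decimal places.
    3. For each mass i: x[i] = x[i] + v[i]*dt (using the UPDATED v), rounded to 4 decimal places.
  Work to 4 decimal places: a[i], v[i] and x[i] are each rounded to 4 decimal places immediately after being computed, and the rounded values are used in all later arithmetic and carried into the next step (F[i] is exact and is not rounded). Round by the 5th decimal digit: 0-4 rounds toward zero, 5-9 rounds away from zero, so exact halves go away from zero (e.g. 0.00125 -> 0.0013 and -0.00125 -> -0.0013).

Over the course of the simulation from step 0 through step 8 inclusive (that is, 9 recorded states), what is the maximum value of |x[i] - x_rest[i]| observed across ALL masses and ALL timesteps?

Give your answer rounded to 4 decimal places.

Step 0: x=[7.0000 14.0000 16.0000 25.0000] v=[0.0000 0.0000 0.0000 0.0000]
Step 1: x=[7.0000 13.8000 16.2800 24.8800] v=[0.0000 -1.0000 1.4000 -0.6000]
Step 2: x=[6.9920 13.4272 16.8048 24.6560] v=[-0.0400 -1.8640 2.6240 -1.1200]
Step 3: x=[6.9617 12.9321 17.5085 24.3580] v=[-0.1514 -2.4755 3.5187 -1.4902]
Step 4: x=[6.8918 12.3812 18.3032 24.0260] v=[-0.3497 -2.7543 3.9733 -1.6601]
Step 5: x=[6.7658 11.8476 19.0899 23.7051] v=[-0.6302 -2.6678 3.9335 -1.6047]
Step 6: x=[6.5724 11.4005 19.7715 23.4396] v=[-0.9670 -2.2357 3.4081 -1.3277]
Step 7: x=[6.3092 11.0951 20.2650 23.2673] v=[-1.3159 -1.5271 2.4675 -0.8613]
Step 8: x=[5.9851 10.9650 20.5118 23.2149] v=[-1.6206 -0.6503 1.2340 -0.2618]
Max displacement = 2.5118

Answer: 2.5118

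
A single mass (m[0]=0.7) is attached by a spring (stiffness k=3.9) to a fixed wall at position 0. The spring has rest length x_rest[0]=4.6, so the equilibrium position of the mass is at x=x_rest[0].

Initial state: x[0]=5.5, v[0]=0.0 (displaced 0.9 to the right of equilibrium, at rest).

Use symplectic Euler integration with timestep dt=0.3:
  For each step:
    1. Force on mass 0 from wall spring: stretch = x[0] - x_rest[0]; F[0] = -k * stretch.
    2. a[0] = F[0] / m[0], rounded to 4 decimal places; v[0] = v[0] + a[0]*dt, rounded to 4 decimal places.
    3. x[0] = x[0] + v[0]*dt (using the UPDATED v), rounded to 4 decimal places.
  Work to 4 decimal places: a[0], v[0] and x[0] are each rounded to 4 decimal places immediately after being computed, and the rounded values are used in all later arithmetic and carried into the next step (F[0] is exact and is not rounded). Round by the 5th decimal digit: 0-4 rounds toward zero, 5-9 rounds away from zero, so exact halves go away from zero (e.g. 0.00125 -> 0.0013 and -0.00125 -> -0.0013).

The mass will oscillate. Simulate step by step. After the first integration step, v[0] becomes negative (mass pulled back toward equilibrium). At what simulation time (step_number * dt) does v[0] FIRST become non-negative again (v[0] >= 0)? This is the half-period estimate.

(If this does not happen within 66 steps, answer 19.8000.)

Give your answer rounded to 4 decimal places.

Step 0: x=[5.5000] v=[0.0000]
Step 1: x=[5.0487] v=[-1.5043]
Step 2: x=[4.3724] v=[-2.2543]
Step 3: x=[3.8102] v=[-1.8739]
Step 4: x=[3.6441] v=[-0.5538]
Step 5: x=[3.9573] v=[1.0439]
First v>=0 after going negative at step 5, time=1.5000

Answer: 1.5000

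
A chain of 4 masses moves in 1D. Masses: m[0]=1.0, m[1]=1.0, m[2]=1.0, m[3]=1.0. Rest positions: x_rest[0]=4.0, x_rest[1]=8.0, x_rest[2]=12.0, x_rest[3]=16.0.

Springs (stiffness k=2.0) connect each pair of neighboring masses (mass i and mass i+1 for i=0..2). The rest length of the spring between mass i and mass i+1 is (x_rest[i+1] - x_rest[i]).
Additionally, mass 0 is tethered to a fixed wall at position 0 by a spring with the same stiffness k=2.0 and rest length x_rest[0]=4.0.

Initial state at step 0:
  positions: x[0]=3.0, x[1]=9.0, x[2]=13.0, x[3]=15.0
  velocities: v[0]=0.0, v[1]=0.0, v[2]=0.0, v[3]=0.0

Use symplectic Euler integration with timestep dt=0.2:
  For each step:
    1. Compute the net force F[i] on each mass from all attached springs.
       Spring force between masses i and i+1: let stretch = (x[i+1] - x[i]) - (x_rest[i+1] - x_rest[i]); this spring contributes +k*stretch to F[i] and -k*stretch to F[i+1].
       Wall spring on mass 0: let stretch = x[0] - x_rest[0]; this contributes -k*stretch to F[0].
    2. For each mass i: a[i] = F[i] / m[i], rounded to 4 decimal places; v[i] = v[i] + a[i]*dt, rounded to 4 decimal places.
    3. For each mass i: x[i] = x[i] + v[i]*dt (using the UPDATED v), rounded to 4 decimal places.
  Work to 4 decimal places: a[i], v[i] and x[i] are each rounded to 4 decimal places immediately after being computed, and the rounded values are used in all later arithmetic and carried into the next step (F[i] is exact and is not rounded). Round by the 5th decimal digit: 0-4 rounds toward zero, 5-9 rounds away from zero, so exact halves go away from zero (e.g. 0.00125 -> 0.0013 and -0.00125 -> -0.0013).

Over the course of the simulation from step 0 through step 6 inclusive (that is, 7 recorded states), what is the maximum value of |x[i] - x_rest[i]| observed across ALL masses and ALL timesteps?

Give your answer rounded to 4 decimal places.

Answer: 1.2614

Derivation:
Step 0: x=[3.0000 9.0000 13.0000 15.0000] v=[0.0000 0.0000 0.0000 0.0000]
Step 1: x=[3.2400 8.8400 12.8400 15.1600] v=[1.2000 -0.8000 -0.8000 0.8000]
Step 2: x=[3.6688 8.5520 12.5456 15.4544] v=[2.1440 -1.4400 -1.4720 1.4720]
Step 3: x=[4.1948 8.1928 12.1644 15.8361] v=[2.6298 -1.7958 -1.9059 1.9085]
Step 4: x=[4.7050 7.8315 11.7592 16.2441] v=[2.5511 -1.8064 -2.0259 2.0398]
Step 5: x=[5.0889 7.5343 11.3986 16.6133] v=[1.9197 -1.4859 -1.8030 1.8458]
Step 6: x=[5.2614 7.3506 11.1460 16.8853] v=[0.8623 -0.9183 -1.2628 1.3599]
Max displacement = 1.2614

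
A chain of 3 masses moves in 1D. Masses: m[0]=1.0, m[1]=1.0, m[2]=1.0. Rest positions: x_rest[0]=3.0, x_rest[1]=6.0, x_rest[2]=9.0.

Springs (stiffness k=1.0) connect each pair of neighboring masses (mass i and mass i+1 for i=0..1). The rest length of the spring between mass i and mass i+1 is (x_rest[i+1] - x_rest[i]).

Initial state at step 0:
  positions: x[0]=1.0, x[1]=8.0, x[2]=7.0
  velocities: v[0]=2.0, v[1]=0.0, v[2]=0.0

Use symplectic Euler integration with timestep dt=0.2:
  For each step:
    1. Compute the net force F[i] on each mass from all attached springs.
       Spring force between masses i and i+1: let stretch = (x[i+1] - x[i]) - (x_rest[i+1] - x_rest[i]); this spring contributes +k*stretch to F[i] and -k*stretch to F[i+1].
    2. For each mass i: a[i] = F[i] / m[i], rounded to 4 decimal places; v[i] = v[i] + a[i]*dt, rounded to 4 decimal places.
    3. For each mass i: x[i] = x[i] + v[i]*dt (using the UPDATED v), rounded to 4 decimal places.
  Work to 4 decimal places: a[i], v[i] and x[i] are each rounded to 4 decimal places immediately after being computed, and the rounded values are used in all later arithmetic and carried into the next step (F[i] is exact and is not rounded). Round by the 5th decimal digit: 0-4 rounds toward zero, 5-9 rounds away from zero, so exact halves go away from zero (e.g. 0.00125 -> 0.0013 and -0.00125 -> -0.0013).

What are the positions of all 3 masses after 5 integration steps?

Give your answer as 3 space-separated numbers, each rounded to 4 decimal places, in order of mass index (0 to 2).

Step 0: x=[1.0000 8.0000 7.0000] v=[2.0000 0.0000 0.0000]
Step 1: x=[1.5600 7.6800 7.1600] v=[2.8000 -1.6000 0.8000]
Step 2: x=[2.2448 7.0944 7.4608] v=[3.4240 -2.9280 1.5040]
Step 3: x=[3.0036 6.3295 7.8669] v=[3.7939 -3.8246 2.0307]
Step 4: x=[3.7754 5.4930 8.3315] v=[3.8591 -4.1823 2.3232]
Step 5: x=[4.4959 4.7014 8.8026] v=[3.6026 -3.9581 2.3555]

Answer: 4.4959 4.7014 8.8026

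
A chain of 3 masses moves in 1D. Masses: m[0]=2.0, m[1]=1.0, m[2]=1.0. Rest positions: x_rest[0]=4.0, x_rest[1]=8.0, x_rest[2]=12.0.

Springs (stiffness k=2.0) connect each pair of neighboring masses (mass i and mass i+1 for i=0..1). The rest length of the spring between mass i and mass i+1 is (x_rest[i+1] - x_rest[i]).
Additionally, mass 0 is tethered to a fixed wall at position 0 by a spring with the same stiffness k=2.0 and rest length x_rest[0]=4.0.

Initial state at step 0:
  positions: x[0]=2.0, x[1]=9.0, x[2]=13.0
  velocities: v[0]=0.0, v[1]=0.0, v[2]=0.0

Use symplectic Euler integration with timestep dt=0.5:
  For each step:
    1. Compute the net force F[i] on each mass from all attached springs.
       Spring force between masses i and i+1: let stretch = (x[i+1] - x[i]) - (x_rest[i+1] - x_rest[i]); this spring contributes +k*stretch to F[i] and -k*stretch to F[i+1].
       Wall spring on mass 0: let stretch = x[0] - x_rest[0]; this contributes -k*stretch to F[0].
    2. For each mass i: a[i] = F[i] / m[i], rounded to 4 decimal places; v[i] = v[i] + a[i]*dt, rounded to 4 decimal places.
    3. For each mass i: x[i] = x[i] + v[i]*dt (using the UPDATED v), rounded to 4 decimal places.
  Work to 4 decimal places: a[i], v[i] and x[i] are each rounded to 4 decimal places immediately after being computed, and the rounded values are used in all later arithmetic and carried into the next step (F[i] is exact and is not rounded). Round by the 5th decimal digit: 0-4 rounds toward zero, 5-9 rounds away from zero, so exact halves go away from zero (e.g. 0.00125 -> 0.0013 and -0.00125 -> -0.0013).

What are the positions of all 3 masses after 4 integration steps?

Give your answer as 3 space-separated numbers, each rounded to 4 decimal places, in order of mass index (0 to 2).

Answer: 5.4532 9.1094 9.5938

Derivation:
Step 0: x=[2.0000 9.0000 13.0000] v=[0.0000 0.0000 0.0000]
Step 1: x=[3.2500 7.5000 13.0000] v=[2.5000 -3.0000 0.0000]
Step 2: x=[4.7500 6.6250 12.2500] v=[3.0000 -1.7500 -1.5000]
Step 3: x=[5.5313 7.6250 10.6875] v=[1.5625 2.0000 -3.1250]
Step 4: x=[5.4532 9.1094 9.5938] v=[-0.1563 2.9688 -2.1875]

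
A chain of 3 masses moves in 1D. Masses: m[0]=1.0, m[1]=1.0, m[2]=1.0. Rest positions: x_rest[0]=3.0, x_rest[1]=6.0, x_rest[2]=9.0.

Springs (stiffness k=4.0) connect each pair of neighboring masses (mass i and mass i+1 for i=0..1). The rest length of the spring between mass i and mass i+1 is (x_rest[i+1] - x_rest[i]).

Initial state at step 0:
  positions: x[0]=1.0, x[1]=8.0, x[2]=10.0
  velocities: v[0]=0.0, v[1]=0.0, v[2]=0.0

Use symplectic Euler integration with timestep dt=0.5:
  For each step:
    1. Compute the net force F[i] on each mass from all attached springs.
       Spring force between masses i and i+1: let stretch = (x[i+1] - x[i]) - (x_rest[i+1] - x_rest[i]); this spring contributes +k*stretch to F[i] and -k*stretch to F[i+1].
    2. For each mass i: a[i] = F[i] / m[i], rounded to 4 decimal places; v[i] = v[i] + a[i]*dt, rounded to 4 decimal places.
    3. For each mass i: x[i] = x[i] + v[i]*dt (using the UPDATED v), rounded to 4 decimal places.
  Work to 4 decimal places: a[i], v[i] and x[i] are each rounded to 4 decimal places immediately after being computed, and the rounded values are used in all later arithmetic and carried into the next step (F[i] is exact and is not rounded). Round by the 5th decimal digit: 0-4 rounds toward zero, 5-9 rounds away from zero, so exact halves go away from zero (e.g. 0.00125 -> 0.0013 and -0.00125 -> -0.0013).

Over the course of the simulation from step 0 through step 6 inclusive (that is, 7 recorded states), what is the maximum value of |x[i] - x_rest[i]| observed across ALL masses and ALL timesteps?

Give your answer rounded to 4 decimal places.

Answer: 3.0000

Derivation:
Step 0: x=[1.0000 8.0000 10.0000] v=[0.0000 0.0000 0.0000]
Step 1: x=[5.0000 3.0000 11.0000] v=[8.0000 -10.0000 2.0000]
Step 2: x=[4.0000 8.0000 7.0000] v=[-2.0000 10.0000 -8.0000]
Step 3: x=[4.0000 8.0000 7.0000] v=[0.0000 0.0000 0.0000]
Step 4: x=[5.0000 3.0000 11.0000] v=[2.0000 -10.0000 8.0000]
Step 5: x=[1.0000 8.0000 10.0000] v=[-8.0000 10.0000 -2.0000]
Step 6: x=[1.0000 8.0000 10.0000] v=[0.0000 0.0000 0.0000]
Max displacement = 3.0000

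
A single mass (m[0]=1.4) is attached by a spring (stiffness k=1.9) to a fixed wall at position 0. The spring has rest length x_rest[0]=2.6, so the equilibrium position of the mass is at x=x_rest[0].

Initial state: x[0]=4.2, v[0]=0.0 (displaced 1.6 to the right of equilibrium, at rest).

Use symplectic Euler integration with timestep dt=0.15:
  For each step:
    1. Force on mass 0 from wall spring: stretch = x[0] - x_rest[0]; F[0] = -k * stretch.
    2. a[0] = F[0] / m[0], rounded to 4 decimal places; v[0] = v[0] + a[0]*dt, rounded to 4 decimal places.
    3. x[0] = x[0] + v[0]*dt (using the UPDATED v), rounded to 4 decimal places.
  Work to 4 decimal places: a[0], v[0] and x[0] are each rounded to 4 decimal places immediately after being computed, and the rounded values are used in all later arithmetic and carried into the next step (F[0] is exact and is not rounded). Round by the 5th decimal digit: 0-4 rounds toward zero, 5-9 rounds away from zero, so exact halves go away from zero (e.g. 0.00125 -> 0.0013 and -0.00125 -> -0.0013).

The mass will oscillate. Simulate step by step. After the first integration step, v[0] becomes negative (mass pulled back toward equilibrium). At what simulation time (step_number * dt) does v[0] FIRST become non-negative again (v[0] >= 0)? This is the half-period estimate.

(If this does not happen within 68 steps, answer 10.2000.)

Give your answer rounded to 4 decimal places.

Step 0: x=[4.2000] v=[0.0000]
Step 1: x=[4.1511] v=[-0.3257]
Step 2: x=[4.0549] v=[-0.6415]
Step 3: x=[3.9142] v=[-0.9377]
Step 4: x=[3.7334] v=[-1.2052]
Step 5: x=[3.5180] v=[-1.4359]
Step 6: x=[3.2746] v=[-1.6228]
Step 7: x=[3.0106] v=[-1.7601]
Step 8: x=[2.7340] v=[-1.8437]
Step 9: x=[2.4534] v=[-1.8710]
Step 10: x=[2.1772] v=[-1.8412]
Step 11: x=[1.9139] v=[-1.7551]
Step 12: x=[1.6716] v=[-1.6154]
Step 13: x=[1.4576] v=[-1.4264]
Step 14: x=[1.2785] v=[-1.1938]
Step 15: x=[1.1398] v=[-0.9248]
Step 16: x=[1.0457] v=[-0.6275]
Step 17: x=[0.9990] v=[-0.3111]
Step 18: x=[1.0012] v=[0.0148]
First v>=0 after going negative at step 18, time=2.7000

Answer: 2.7000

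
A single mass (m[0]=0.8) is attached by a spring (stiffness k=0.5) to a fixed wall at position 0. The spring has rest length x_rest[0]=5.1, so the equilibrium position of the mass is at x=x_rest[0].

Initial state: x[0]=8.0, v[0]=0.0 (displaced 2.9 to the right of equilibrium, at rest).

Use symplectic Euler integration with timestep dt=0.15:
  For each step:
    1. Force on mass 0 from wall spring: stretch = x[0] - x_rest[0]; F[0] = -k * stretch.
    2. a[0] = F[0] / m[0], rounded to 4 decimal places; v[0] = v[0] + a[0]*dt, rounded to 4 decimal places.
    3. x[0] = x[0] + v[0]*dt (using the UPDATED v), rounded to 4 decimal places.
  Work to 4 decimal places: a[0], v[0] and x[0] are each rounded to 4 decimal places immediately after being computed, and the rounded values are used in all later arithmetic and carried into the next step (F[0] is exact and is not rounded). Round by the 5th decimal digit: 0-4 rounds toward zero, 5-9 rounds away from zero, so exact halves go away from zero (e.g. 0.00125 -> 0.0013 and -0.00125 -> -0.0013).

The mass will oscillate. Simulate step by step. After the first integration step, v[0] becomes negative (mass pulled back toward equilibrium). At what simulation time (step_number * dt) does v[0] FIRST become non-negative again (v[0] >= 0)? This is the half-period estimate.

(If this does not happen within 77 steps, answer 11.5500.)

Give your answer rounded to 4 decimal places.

Step 0: x=[8.0000] v=[0.0000]
Step 1: x=[7.9592] v=[-0.2719]
Step 2: x=[7.8782] v=[-0.5400]
Step 3: x=[7.7581] v=[-0.8005]
Step 4: x=[7.6006] v=[-1.0497]
Step 5: x=[7.4080] v=[-1.2841]
Step 6: x=[7.1829] v=[-1.5005]
Step 7: x=[6.9285] v=[-1.6958]
Step 8: x=[6.6484] v=[-1.8672]
Step 9: x=[6.3465] v=[-2.0124]
Step 10: x=[6.0271] v=[-2.1293]
Step 11: x=[5.6947] v=[-2.2162]
Step 12: x=[5.3539] v=[-2.2720]
Step 13: x=[5.0095] v=[-2.2958]
Step 14: x=[4.6664] v=[-2.2873]
Step 15: x=[4.3294] v=[-2.2467]
Step 16: x=[4.0032] v=[-2.1745]
Step 17: x=[3.6924] v=[-2.0717]
Step 18: x=[3.4014] v=[-1.9397]
Step 19: x=[3.1343] v=[-1.7805]
Step 20: x=[2.8949] v=[-1.5962]
Step 21: x=[2.6865] v=[-1.3895]
Step 22: x=[2.5120] v=[-1.1632]
Step 23: x=[2.3739] v=[-0.9206]
Step 24: x=[2.2742] v=[-0.6650]
Step 25: x=[2.2142] v=[-0.4001]
Step 26: x=[2.1948] v=[-0.1296]
Step 27: x=[2.2162] v=[0.1428]
First v>=0 after going negative at step 27, time=4.0500

Answer: 4.0500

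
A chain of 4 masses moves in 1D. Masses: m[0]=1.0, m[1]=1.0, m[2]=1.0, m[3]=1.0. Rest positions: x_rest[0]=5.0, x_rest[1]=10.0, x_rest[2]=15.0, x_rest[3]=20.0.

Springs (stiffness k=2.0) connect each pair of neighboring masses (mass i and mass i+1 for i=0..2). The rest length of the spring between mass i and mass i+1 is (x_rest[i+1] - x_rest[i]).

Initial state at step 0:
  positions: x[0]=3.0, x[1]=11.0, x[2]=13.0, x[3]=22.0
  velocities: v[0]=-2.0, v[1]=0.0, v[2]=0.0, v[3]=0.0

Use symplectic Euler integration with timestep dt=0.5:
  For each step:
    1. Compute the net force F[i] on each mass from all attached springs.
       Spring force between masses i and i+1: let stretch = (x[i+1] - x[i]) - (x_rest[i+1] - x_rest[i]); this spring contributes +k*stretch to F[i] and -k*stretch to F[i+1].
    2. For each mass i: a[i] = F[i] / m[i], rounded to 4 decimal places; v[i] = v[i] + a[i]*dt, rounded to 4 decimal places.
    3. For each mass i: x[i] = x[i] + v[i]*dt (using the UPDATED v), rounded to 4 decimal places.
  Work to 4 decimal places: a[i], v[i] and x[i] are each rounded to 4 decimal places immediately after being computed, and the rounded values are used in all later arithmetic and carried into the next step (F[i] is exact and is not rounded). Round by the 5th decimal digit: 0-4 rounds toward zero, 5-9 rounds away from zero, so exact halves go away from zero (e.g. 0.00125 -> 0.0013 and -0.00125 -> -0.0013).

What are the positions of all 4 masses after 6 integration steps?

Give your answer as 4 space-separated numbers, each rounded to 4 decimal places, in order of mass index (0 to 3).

Answer: 5.7500 6.0625 14.9375 16.2500

Derivation:
Step 0: x=[3.0000 11.0000 13.0000 22.0000] v=[-2.0000 0.0000 0.0000 0.0000]
Step 1: x=[3.5000 8.0000 16.5000 20.0000] v=[1.0000 -6.0000 7.0000 -4.0000]
Step 2: x=[3.7500 7.0000 17.5000 18.7500] v=[0.5000 -2.0000 2.0000 -2.5000]
Step 3: x=[3.1250 9.6250 13.8750 19.3750] v=[-1.2500 5.2500 -7.2500 1.2500]
Step 4: x=[3.2500 11.1250 10.8750 19.7500] v=[0.2500 3.0000 -6.0000 0.7500]
Step 5: x=[4.8125 8.5625 12.4375 18.1875] v=[3.1250 -5.1250 3.1250 -3.1250]
Step 6: x=[5.7500 6.0625 14.9375 16.2500] v=[1.8750 -5.0000 5.0000 -3.8750]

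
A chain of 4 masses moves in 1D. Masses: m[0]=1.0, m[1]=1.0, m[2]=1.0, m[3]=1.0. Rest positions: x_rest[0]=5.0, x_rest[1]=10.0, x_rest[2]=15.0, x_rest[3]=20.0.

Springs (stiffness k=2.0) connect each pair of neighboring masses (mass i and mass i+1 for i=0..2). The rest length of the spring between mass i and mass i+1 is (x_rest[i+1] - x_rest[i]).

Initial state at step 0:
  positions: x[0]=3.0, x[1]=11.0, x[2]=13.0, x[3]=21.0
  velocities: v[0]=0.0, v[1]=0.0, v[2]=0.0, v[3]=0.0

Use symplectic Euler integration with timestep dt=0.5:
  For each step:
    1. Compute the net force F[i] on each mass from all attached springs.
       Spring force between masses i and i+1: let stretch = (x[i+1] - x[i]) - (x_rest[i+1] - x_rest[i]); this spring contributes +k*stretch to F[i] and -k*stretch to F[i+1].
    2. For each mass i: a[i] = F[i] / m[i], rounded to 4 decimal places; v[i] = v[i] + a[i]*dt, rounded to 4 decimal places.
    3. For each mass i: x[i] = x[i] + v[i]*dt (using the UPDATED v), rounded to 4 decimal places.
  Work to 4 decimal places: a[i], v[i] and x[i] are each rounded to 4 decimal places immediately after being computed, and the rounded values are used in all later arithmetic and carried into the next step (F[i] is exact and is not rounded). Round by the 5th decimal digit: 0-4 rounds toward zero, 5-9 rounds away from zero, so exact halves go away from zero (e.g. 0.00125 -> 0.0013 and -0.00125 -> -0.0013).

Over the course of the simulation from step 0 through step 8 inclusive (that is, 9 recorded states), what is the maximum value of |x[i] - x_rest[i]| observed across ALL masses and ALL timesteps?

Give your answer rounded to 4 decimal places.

Step 0: x=[3.0000 11.0000 13.0000 21.0000] v=[0.0000 0.0000 0.0000 0.0000]
Step 1: x=[4.5000 8.0000 16.0000 19.5000] v=[3.0000 -6.0000 6.0000 -3.0000]
Step 2: x=[5.2500 7.2500 16.7500 18.7500] v=[1.5000 -1.5000 1.5000 -1.5000]
Step 3: x=[4.5000 10.2500 13.7500 19.5000] v=[-1.5000 6.0000 -6.0000 1.5000]
Step 4: x=[4.1250 12.1250 11.8750 19.8750] v=[-0.7500 3.7500 -3.7500 0.7500]
Step 5: x=[5.2500 9.8750 14.1250 18.7500] v=[2.2500 -4.5000 4.5000 -2.2500]
Step 6: x=[6.1875 7.4375 16.5625 17.8125] v=[1.8750 -4.8750 4.8750 -1.8750]
Step 7: x=[5.2500 8.9375 15.0625 18.7500] v=[-1.8750 3.0000 -3.0000 1.8750]
Step 8: x=[3.6563 11.6563 12.3438 20.3438] v=[-3.1875 5.4375 -5.4375 3.1875]
Max displacement = 3.1250

Answer: 3.1250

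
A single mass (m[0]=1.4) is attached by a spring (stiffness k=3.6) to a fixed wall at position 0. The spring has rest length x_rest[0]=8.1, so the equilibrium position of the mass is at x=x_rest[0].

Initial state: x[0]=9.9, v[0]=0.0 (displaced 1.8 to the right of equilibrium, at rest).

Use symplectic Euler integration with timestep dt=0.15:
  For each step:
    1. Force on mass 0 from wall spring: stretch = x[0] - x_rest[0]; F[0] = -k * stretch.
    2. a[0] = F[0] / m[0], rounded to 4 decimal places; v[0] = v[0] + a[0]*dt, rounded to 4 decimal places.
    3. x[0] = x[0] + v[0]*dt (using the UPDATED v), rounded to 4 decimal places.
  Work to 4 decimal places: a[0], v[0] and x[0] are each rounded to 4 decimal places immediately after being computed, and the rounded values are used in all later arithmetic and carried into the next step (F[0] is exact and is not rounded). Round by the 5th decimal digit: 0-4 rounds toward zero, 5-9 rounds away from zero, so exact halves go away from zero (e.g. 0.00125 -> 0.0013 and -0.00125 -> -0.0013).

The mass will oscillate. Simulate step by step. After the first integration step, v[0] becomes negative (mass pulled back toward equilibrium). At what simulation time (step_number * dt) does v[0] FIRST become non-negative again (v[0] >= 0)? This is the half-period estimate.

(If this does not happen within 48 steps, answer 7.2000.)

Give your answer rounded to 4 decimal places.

Answer: 2.1000

Derivation:
Step 0: x=[9.9000] v=[0.0000]
Step 1: x=[9.7959] v=[-0.6943]
Step 2: x=[9.5936] v=[-1.3484]
Step 3: x=[9.3049] v=[-1.9245]
Step 4: x=[8.9465] v=[-2.3892]
Step 5: x=[8.5391] v=[-2.7157]
Step 6: x=[8.1063] v=[-2.8851]
Step 7: x=[7.6732] v=[-2.8875]
Step 8: x=[7.2648] v=[-2.7229]
Step 9: x=[6.9047] v=[-2.4007]
Step 10: x=[6.6137] v=[-1.9397]
Step 11: x=[6.4087] v=[-1.3664]
Step 12: x=[6.3016] v=[-0.7140]
Step 13: x=[6.2986] v=[-0.0203]
Step 14: x=[6.3998] v=[0.6745]
First v>=0 after going negative at step 14, time=2.1000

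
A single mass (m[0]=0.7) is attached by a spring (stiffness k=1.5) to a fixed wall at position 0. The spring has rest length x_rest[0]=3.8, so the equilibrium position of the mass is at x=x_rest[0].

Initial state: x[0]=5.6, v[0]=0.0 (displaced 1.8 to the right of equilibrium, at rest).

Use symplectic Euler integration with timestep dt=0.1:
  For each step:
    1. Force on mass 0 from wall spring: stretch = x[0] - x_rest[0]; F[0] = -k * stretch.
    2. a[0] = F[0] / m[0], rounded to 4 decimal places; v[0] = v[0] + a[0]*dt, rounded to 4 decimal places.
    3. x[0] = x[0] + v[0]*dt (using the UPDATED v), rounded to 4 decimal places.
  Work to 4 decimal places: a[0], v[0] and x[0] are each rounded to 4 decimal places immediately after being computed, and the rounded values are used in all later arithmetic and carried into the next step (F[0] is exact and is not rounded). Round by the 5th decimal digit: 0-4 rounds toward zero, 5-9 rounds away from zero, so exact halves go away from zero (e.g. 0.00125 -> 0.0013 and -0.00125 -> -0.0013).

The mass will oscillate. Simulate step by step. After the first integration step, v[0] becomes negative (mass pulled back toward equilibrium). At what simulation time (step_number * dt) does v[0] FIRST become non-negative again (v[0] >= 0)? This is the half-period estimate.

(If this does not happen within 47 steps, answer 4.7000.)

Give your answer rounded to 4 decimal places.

Step 0: x=[5.6000] v=[0.0000]
Step 1: x=[5.5614] v=[-0.3857]
Step 2: x=[5.4851] v=[-0.7631]
Step 3: x=[5.3727] v=[-1.1242]
Step 4: x=[5.2266] v=[-1.4612]
Step 5: x=[5.0499] v=[-1.7669]
Step 6: x=[4.8464] v=[-2.0347]
Step 7: x=[4.6205] v=[-2.2589]
Step 8: x=[4.3770] v=[-2.4347]
Step 9: x=[4.1212] v=[-2.5583]
Step 10: x=[3.8585] v=[-2.6271]
Step 11: x=[3.5945] v=[-2.6396]
Step 12: x=[3.3349] v=[-2.5956]
Step 13: x=[3.0853] v=[-2.4959]
Step 14: x=[2.8510] v=[-2.3428]
Step 15: x=[2.6371] v=[-2.1394]
Step 16: x=[2.4481] v=[-1.8902]
Step 17: x=[2.2881] v=[-1.6005]
Step 18: x=[2.1605] v=[-1.2765]
Step 19: x=[2.0680] v=[-0.9252]
Step 20: x=[2.0126] v=[-0.5541]
Step 21: x=[1.9955] v=[-0.1711]
Step 22: x=[2.0171] v=[0.2156]
First v>=0 after going negative at step 22, time=2.2000

Answer: 2.2000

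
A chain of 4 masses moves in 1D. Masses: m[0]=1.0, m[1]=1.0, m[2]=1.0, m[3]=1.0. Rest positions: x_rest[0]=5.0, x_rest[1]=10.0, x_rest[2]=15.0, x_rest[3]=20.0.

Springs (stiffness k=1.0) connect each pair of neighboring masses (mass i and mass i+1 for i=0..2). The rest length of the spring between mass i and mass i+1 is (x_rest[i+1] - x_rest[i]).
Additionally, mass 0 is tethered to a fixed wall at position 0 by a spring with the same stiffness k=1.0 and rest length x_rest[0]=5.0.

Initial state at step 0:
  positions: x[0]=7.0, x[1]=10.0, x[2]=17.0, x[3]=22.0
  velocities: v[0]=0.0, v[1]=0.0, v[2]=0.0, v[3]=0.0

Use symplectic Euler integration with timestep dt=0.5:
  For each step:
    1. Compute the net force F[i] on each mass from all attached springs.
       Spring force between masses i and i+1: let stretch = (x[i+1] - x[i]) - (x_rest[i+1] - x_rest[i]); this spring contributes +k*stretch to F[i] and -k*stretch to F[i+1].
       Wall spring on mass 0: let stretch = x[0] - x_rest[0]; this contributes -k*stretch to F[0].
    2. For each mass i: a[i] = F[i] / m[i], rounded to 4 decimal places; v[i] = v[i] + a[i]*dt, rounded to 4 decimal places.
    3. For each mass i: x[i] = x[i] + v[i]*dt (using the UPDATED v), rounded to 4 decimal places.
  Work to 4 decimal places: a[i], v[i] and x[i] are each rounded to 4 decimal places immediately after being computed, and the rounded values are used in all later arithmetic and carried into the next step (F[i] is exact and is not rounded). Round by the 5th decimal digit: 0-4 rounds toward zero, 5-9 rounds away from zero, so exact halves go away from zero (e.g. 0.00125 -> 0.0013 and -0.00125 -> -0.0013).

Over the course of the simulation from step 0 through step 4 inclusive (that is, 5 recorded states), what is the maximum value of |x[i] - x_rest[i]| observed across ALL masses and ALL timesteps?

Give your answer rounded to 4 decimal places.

Answer: 2.3750

Derivation:
Step 0: x=[7.0000 10.0000 17.0000 22.0000] v=[0.0000 0.0000 0.0000 0.0000]
Step 1: x=[6.0000 11.0000 16.5000 22.0000] v=[-2.0000 2.0000 -1.0000 0.0000]
Step 2: x=[4.7500 12.1250 16.0000 21.8750] v=[-2.5000 2.2500 -1.0000 -0.2500]
Step 3: x=[4.1563 12.3750 16.0000 21.5313] v=[-1.1875 0.5000 0.0000 -0.6875]
Step 4: x=[4.5782 11.4766 16.4766 21.0547] v=[0.8437 -1.7969 0.9532 -0.9532]
Max displacement = 2.3750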